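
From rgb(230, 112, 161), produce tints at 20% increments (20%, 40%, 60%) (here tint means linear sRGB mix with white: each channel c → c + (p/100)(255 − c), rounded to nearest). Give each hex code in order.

20%: (230 + 5 = 235→235, 112 + 28.6 = 140.6→141, 161 + 18.8 = 179.8→180) → #eb8db4
40%: (230 + 10 = 240→240, 112 + 57.2 = 169.2→169, 161 + 37.6 = 198.6→199) → #f0a9c7
60%: (230 + 15 = 245→245, 112 + 85.8 = 197.8→198, 161 + 56.4 = 217.4→217) → #f5c6d9

#eb8db4, #f0a9c7, #f5c6d9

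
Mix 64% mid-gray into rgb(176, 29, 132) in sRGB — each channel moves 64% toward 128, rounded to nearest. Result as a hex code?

#915c81

A 64% tone moves each channel 64% toward 128:
  R: 176 + 0.64×(128−176) = 176 − 30.72 = 145.28 → 145
  G: 29 + 0.64×(128−29) = 29 + 63.36 = 92.36 → 92
  B: 132 + 0.64×(128−132) = 132 − 2.56 = 129.44 → 129
rgb(145, 92, 129) = #915c81.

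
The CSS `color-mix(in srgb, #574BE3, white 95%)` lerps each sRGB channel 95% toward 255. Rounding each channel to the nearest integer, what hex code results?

#574BE3 is rgb(87, 75, 227).
Lerp each channel 95% toward 255:
  R: 87 + 0.95×(255−87) = 87 + 159.6 = 246.6 → 247
  G: 75 + 171 = 246 → 246
  B: 227 + 26.6 = 253.6 → 254
rgb(247, 246, 254) = #F7F6FE.

#F7F6FE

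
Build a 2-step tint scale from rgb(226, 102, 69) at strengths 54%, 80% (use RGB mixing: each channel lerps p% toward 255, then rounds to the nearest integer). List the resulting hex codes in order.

#F2B9A9, #F9E0DA

54%: (226 + 15.66 = 241.66→242, 102 + 82.62 = 184.62→185, 69 + 100.44 = 169.44→169) → #F2B9A9
80%: (226 + 23.2 = 249.2→249, 102 + 122.4 = 224.4→224, 69 + 148.8 = 217.8→218) → #F9E0DA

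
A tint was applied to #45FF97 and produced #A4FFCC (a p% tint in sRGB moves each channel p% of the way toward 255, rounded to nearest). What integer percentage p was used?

51%

#45FF97 is rgb(69, 255, 151); #A4FFCC is rgb(164, 255, 204).
On the R channel (widest range): 164 ≈ 69 + (p/100)(255 − 69), so p ≈ 100×(164 − 69)/(255 − 69) = 9500/186 = 51.08.
p = 51 reproduces all three channels after rounding.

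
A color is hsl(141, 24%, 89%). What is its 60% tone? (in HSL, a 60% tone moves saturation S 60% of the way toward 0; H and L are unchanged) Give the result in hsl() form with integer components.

hsl(141, 10%, 89%)

S moves 60% from 24 toward 0: 24 − 14.4 = 9.6 → 10.
H and L are unchanged.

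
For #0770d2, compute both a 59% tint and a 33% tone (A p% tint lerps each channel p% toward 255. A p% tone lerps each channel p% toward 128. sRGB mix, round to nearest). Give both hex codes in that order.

#99c4ed, #2f75b7

#0770d2 is rgb(7, 112, 210).
59% tint:
  R: 7 + 146.32 = 153.32 → 153
  G: 112 + 0.59×(255−112) = 112 + 84.37 = 196.37 → 196
  B: 210 + 0.59×(255−210) = 210 + 26.55 = 236.55 → 237
  → #99c4ed
33% tone:
  R: 7 + 39.93 = 46.93 → 47
  G: 112 + 5.28 = 117.28 → 117
  B: 210 + 0.33×(128−210) = 210 − 27.06 = 182.94 → 183
  → #2f75b7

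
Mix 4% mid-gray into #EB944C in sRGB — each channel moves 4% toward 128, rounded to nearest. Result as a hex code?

#EB944C is rgb(235, 148, 76).
A 4% tone moves each channel 4% toward 128:
  R: 235 + 0.04×(128−235) = 235 − 4.28 = 230.72 → 231
  G: 148 + 0.04×(128−148) = 148 − 0.8 = 147.2 → 147
  B: 76 + 0.04×(128−76) = 76 + 2.08 = 78.08 → 78
rgb(231, 147, 78) = #E7934E.

#E7934E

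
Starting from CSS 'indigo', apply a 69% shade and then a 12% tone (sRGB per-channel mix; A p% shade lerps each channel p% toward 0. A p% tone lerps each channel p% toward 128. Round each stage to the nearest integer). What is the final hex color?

#240F33

CSS indigo is rgb(75, 0, 130).
A 69% shade moves each channel 69% toward 0:
  R: 75 + 0.69×(0−75) = 75 − 51.75 = 23.25 → 23
  G: 0 + 0 = 0 → 0
  B: 130 − 89.7 = 40.3 → 40
After the shade: rgb(23, 0, 40) = #170028.
Per channel, c → c + 0.12(128 − c):
  R: 23 + 0.12×(128−23) = 23 + 12.6 = 35.6 → 36
  G: 0 + 15.36 = 15.36 → 15
  B: 40 + 10.56 = 50.56 → 51
rgb(36, 15, 51) = #240F33.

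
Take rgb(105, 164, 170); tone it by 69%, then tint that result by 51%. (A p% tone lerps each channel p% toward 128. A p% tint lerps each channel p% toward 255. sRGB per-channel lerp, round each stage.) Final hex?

A 69% tone moves each channel 69% toward 128:
  R: 105 + 0.69×(128−105) = 105 + 15.87 = 120.87 → 121
  G: 164 − 24.84 = 139.16 → 139
  B: 170 − 28.98 = 141.02 → 141
After the tone: rgb(121, 139, 141) = #798b8d.
Per channel, c → c + 0.51(255 − c):
  R: 121 + 0.51×(255−121) = 121 + 68.34 = 189.34 → 189
  G: 139 + 59.16 = 198.16 → 198
  B: 141 + 0.51×(255−141) = 141 + 58.14 = 199.14 → 199
rgb(189, 198, 199) = #bdc6c7.

#bdc6c7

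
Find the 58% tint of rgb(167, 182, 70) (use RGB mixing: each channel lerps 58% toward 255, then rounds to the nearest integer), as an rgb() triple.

Per channel, c → c + 0.58(255 − c):
  R: 167 + 0.58×(255−167) = 167 + 51.04 = 218.04 → 218
  G: 182 + 42.34 = 224.34 → 224
  B: 70 + 0.58×(255−70) = 70 + 107.3 = 177.3 → 177

rgb(218, 224, 177)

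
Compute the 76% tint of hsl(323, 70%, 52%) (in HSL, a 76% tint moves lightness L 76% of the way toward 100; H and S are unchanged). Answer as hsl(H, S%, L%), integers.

hsl(323, 70%, 88%)

L moves 76% from 52 toward 100: 52 + 36.48 = 88.48 → 88.
H and S are unchanged.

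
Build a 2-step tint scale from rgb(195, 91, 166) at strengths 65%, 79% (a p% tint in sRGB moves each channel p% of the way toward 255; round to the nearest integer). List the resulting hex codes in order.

65%: (195 + 39 = 234→234, 91 + 106.6 = 197.6→198, 166 + 57.85 = 223.85→224) → #EAC6E0
79%: (195 + 47.4 = 242.4→242, 91 + 129.56 = 220.56→221, 166 + 70.31 = 236.31→236) → #F2DDEC

#EAC6E0, #F2DDEC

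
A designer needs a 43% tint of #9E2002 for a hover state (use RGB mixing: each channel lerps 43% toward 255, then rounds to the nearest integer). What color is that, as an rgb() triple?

rgb(200, 128, 111)

#9E2002 is rgb(158, 32, 2).
Lerp each channel 43% toward 255:
  R: 158 + 0.43×(255−158) = 158 + 41.71 = 199.71 → 200
  G: 32 + 0.43×(255−32) = 32 + 95.89 = 127.89 → 128
  B: 2 + 0.43×(255−2) = 2 + 108.79 = 110.79 → 111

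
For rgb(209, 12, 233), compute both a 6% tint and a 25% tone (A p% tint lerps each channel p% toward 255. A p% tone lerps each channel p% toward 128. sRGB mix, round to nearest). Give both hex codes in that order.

#D41BEA, #BD29CF

6% tint:
  R: 209 + 2.76 = 211.76 → 212
  G: 12 + 0.06×(255−12) = 12 + 14.58 = 26.58 → 27
  B: 233 + 1.32 = 234.32 → 234
  → #D41BEA
25% tone:
  R: 209 − 20.25 = 188.75 → 189
  G: 12 + 29 = 41 → 41
  B: 233 − 26.25 = 206.75 → 207
  → #BD29CF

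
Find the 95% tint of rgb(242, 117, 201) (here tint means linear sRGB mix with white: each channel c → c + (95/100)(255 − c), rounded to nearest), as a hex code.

Lerp each channel 95% toward 255:
  R: 242 + 0.95×(255−242) = 242 + 12.35 = 254.35 → 254
  G: 117 + 0.95×(255−117) = 117 + 131.1 = 248.1 → 248
  B: 201 + 0.95×(255−201) = 201 + 51.3 = 252.3 → 252
rgb(254, 248, 252) = #FEF8FC.

#FEF8FC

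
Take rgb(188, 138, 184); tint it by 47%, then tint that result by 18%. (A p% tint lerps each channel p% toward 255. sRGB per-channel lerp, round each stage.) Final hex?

A 47% tint moves each channel 47% toward 255:
  R: 188 + 31.49 = 219.49 → 219
  G: 138 + 0.47×(255−138) = 138 + 54.99 = 192.99 → 193
  B: 184 + 0.47×(255−184) = 184 + 33.37 = 217.37 → 217
After the tint: rgb(219, 193, 217) = #dbc1d9.
Lerp each channel 18% toward 255:
  R: 219 + 0.18×(255−219) = 219 + 6.48 = 225.48 → 225
  G: 193 + 11.16 = 204.16 → 204
  B: 217 + 0.18×(255−217) = 217 + 6.84 = 223.84 → 224
rgb(225, 204, 224) = #e1cce0.

#e1cce0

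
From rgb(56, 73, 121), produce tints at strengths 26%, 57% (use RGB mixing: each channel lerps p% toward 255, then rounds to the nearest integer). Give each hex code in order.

#6C789C, #A9B1C5

26%: (56 + 51.74 = 107.74→108, 73 + 47.32 = 120.32→120, 121 + 34.84 = 155.84→156) → #6C789C
57%: (56 + 113.43 = 169.43→169, 73 + 103.74 = 176.74→177, 121 + 76.38 = 197.38→197) → #A9B1C5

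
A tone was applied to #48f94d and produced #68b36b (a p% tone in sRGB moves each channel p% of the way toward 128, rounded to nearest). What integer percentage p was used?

#48f94d is rgb(72, 249, 77); #68b36b is rgb(104, 179, 107).
On the G channel (widest range): 179 ≈ 249 + (p/100)(128 − 249), so p ≈ 100×(179 − 249)/(128 − 249) = -7000/-121 = 57.85.
p = 58 reproduces all three channels after rounding.

58%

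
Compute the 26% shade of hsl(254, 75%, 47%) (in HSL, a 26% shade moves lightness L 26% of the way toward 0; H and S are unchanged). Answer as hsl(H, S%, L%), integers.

hsl(254, 75%, 35%)

L moves 26% from 47 toward 0: 47 − 12.22 = 34.78 → 35.
H and S are unchanged.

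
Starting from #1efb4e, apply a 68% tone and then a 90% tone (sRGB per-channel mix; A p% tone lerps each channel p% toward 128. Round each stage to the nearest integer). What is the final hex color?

#7d847e

#1efb4e is rgb(30, 251, 78).
A 68% tone moves each channel 68% toward 128:
  R: 30 + 0.68×(128−30) = 30 + 66.64 = 96.64 → 97
  G: 251 − 83.64 = 167.36 → 167
  B: 78 + 0.68×(128−78) = 78 + 34 = 112 → 112
After the tone: rgb(97, 167, 112) = #61a770.
Per channel, c → c + 0.9(128 − c):
  R: 97 + 0.9×(128−97) = 97 + 27.9 = 124.9 → 125
  G: 167 + 0.9×(128−167) = 167 − 35.1 = 131.9 → 132
  B: 112 + 14.4 = 126.4 → 126
rgb(125, 132, 126) = #7d847e.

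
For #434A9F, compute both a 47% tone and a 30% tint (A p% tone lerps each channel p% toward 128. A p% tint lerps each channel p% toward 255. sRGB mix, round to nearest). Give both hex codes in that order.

#606390, #7B80BC

#434A9F is rgb(67, 74, 159).
47% tone:
  R: 67 + 0.47×(128−67) = 67 + 28.67 = 95.67 → 96
  G: 74 + 25.38 = 99.38 → 99
  B: 159 + 0.47×(128−159) = 159 − 14.57 = 144.43 → 144
  → #606390
30% tint:
  R: 67 + 56.4 = 123.4 → 123
  G: 74 + 0.3×(255−74) = 74 + 54.3 = 128.3 → 128
  B: 159 + 28.8 = 187.8 → 188
  → #7B80BC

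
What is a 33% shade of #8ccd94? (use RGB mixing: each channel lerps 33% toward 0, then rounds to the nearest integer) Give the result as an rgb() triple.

rgb(94, 137, 99)

#8ccd94 is rgb(140, 205, 148).
Per channel, c → c + 0.33(0 − c):
  R: 140 − 46.2 = 93.8 → 94
  G: 205 + 0.33×(0−205) = 205 − 67.65 = 137.35 → 137
  B: 148 − 48.84 = 99.16 → 99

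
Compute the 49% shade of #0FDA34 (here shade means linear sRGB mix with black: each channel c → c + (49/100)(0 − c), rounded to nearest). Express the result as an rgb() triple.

rgb(8, 111, 27)

#0FDA34 is rgb(15, 218, 52).
A 49% shade moves each channel 49% toward 0:
  R: 15 − 7.35 = 7.65 → 8
  G: 218 + 0.49×(0−218) = 218 − 106.82 = 111.18 → 111
  B: 52 + 0.49×(0−52) = 52 − 25.48 = 26.52 → 27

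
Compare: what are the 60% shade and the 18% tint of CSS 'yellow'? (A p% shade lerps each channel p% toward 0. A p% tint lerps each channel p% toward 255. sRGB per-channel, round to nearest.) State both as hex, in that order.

CSS yellow is rgb(255, 255, 0).
60% shade:
  R: 255 + 0.6×(0−255) = 255 − 153 = 102 → 102
  G: 255 + 0.6×(0−255) = 255 − 153 = 102 → 102
  B: 0 + 0 = 0 → 0
  → #666600
18% tint:
  R: 255 + 0.18×(255−255) = 255 + 0 = 255 → 255
  G: 255 + 0.18×(255−255) = 255 + 0 = 255 → 255
  B: 0 + 0.18×(255−0) = 0 + 45.9 = 45.9 → 46
  → #ffff2e

#666600, #ffff2e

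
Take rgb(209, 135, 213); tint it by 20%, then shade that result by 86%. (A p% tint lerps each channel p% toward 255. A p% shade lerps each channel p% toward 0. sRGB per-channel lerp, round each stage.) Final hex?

#1F161F

Lerp each channel 20% toward 255:
  R: 209 + 0.2×(255−209) = 209 + 9.2 = 218.2 → 218
  G: 135 + 0.2×(255−135) = 135 + 24 = 159 → 159
  B: 213 + 0.2×(255−213) = 213 + 8.4 = 221.4 → 221
After the tint: rgb(218, 159, 221) = #DA9FDD.
Lerp each channel 86% toward 0:
  R: 218 + 0.86×(0−218) = 218 − 187.48 = 30.52 → 31
  G: 159 + 0.86×(0−159) = 159 − 136.74 = 22.26 → 22
  B: 221 + 0.86×(0−221) = 221 − 190.06 = 30.94 → 31
rgb(31, 22, 31) = #1F161F.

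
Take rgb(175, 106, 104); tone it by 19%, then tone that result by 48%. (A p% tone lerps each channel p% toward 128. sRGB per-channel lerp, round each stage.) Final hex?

#947776

Lerp each channel 19% toward 128:
  R: 175 + 0.19×(128−175) = 175 − 8.93 = 166.07 → 166
  G: 106 + 4.18 = 110.18 → 110
  B: 104 + 0.19×(128−104) = 104 + 4.56 = 108.56 → 109
After the tone: rgb(166, 110, 109) = #A66E6D.
A 48% tone moves each channel 48% toward 128:
  R: 166 + 0.48×(128−166) = 166 − 18.24 = 147.76 → 148
  G: 110 + 0.48×(128−110) = 110 + 8.64 = 118.64 → 119
  B: 109 + 9.12 = 118.12 → 118
rgb(148, 119, 118) = #947776.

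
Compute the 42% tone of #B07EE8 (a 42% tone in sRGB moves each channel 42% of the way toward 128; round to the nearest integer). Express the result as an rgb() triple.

rgb(156, 127, 188)

#B07EE8 is rgb(176, 126, 232).
Lerp each channel 42% toward 128:
  R: 176 − 20.16 = 155.84 → 156
  G: 126 + 0.84 = 126.84 → 127
  B: 232 + 0.42×(128−232) = 232 − 43.68 = 188.32 → 188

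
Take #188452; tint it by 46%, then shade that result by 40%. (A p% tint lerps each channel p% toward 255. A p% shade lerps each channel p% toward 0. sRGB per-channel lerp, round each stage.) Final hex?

#188452 is rgb(24, 132, 82).
A 46% tint moves each channel 46% toward 255:
  R: 24 + 0.46×(255−24) = 24 + 106.26 = 130.26 → 130
  G: 132 + 0.46×(255−132) = 132 + 56.58 = 188.58 → 189
  B: 82 + 79.58 = 161.58 → 162
After the tint: rgb(130, 189, 162) = #82BDA2.
Per channel, c → c + 0.4(0 − c):
  R: 130 − 52 = 78 → 78
  G: 189 − 75.6 = 113.4 → 113
  B: 162 + 0.4×(0−162) = 162 − 64.8 = 97.2 → 97
rgb(78, 113, 97) = #4E7161.

#4E7161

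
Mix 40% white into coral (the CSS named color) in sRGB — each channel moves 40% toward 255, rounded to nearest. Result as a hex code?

CSS coral is rgb(255, 127, 80).
A 40% tint moves each channel 40% toward 255:
  R: 255 + 0 = 255 → 255
  G: 127 + 0.4×(255−127) = 127 + 51.2 = 178.2 → 178
  B: 80 + 70 = 150 → 150
rgb(255, 178, 150) = #ffb296.

#ffb296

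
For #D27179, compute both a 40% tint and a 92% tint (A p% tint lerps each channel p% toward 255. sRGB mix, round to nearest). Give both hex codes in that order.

#E4AAAF, #FBF4F4

#D27179 is rgb(210, 113, 121).
40% tint:
  R: 210 + 0.4×(255−210) = 210 + 18 = 228 → 228
  G: 113 + 0.4×(255−113) = 113 + 56.8 = 169.8 → 170
  B: 121 + 0.4×(255−121) = 121 + 53.6 = 174.6 → 175
  → #E4AAAF
92% tint:
  R: 210 + 41.4 = 251.4 → 251
  G: 113 + 0.92×(255−113) = 113 + 130.64 = 243.64 → 244
  B: 121 + 0.92×(255−121) = 121 + 123.28 = 244.28 → 244
  → #FBF4F4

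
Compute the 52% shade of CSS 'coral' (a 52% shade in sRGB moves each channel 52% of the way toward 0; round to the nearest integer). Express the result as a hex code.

CSS coral is rgb(255, 127, 80).
A 52% shade moves each channel 52% toward 0:
  R: 255 + 0.52×(0−255) = 255 − 132.6 = 122.4 → 122
  G: 127 + 0.52×(0−127) = 127 − 66.04 = 60.96 → 61
  B: 80 − 41.6 = 38.4 → 38
rgb(122, 61, 38) = #7A3D26.

#7A3D26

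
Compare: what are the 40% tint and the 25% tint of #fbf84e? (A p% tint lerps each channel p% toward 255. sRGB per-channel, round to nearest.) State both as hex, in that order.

#fbf84e is rgb(251, 248, 78).
40% tint:
  R: 251 + 0.4×(255−251) = 251 + 1.6 = 252.6 → 253
  G: 248 + 2.8 = 250.8 → 251
  B: 78 + 0.4×(255−78) = 78 + 70.8 = 148.8 → 149
  → #fdfb95
25% tint:
  R: 251 + 1 = 252 → 252
  G: 248 + 0.25×(255−248) = 248 + 1.75 = 249.75 → 250
  B: 78 + 0.25×(255−78) = 78 + 44.25 = 122.25 → 122
  → #fcfa7a

#fdfb95, #fcfa7a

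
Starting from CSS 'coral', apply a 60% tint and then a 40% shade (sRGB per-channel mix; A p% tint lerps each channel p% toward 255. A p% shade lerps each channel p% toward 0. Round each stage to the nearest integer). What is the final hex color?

#997a6f

CSS coral is rgb(255, 127, 80).
Per channel, c → c + 0.6(255 − c):
  R: 255 + 0.6×(255−255) = 255 + 0 = 255 → 255
  G: 127 + 0.6×(255−127) = 127 + 76.8 = 203.8 → 204
  B: 80 + 0.6×(255−80) = 80 + 105 = 185 → 185
After the tint: rgb(255, 204, 185) = #ffccb9.
A 40% shade moves each channel 40% toward 0:
  R: 255 − 102 = 153 → 153
  G: 204 + 0.4×(0−204) = 204 − 81.6 = 122.4 → 122
  B: 185 − 74 = 111 → 111
rgb(153, 122, 111) = #997a6f.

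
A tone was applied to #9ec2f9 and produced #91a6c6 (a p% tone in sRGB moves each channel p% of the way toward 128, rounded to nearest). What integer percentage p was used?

42%

#9ec2f9 is rgb(158, 194, 249); #91a6c6 is rgb(145, 166, 198).
On the B channel (widest range): 198 ≈ 249 + (p/100)(128 − 249), so p ≈ 100×(198 − 249)/(128 − 249) = -5100/-121 = 42.15.
p = 42 reproduces all three channels after rounding.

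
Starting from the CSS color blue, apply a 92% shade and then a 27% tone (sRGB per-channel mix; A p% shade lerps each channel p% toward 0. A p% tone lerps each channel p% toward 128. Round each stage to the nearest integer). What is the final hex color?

CSS blue is rgb(0, 0, 255).
Lerp each channel 92% toward 0:
  R: 0 + 0.92×(0−0) = 0 + 0 = 0 → 0
  G: 0 + 0.92×(0−0) = 0 + 0 = 0 → 0
  B: 255 + 0.92×(0−255) = 255 − 234.6 = 20.4 → 20
After the shade: rgb(0, 0, 20) = #000014.
Per channel, c → c + 0.27(128 − c):
  R: 0 + 0.27×(128−0) = 0 + 34.56 = 34.56 → 35
  G: 0 + 0.27×(128−0) = 0 + 34.56 = 34.56 → 35
  B: 20 + 0.27×(128−20) = 20 + 29.16 = 49.16 → 49
rgb(35, 35, 49) = #232331.

#232331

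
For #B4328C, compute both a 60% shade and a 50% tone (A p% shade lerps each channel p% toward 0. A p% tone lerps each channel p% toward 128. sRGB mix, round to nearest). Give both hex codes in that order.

#481438, #9A5986

#B4328C is rgb(180, 50, 140).
60% shade:
  R: 180 + 0.6×(0−180) = 180 − 108 = 72 → 72
  G: 50 − 30 = 20 → 20
  B: 140 + 0.6×(0−140) = 140 − 84 = 56 → 56
  → #481438
50% tone:
  R: 180 + 0.5×(128−180) = 180 − 26 = 154 → 154
  G: 50 + 0.5×(128−50) = 50 + 39 = 89 → 89
  B: 140 − 6 = 134 → 134
  → #9A5986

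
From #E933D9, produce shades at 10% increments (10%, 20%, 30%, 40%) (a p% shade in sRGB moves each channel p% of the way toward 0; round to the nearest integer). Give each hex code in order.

#D22EC3, #BA29AE, #A32498, #8C1F82

#E933D9 is rgb(233, 51, 217).
10%: (233 − 23.3 = 209.7→210, 51 − 5.1 = 45.9→46, 217 − 21.7 = 195.3→195) → #D22EC3
20%: (233 − 46.6 = 186.4→186, 51 − 10.2 = 40.8→41, 217 − 43.4 = 173.6→174) → #BA29AE
30%: (233 − 69.9 = 163.1→163, 51 − 15.3 = 35.7→36, 217 − 65.1 = 151.9→152) → #A32498
40%: (233 − 93.2 = 139.8→140, 51 − 20.4 = 30.6→31, 217 − 86.8 = 130.2→130) → #8C1F82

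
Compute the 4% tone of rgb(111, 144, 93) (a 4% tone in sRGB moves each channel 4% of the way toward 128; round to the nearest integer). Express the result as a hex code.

#708F5E

Lerp each channel 4% toward 128:
  R: 111 + 0.04×(128−111) = 111 + 0.68 = 111.68 → 112
  G: 144 − 0.64 = 143.36 → 143
  B: 93 + 1.4 = 94.4 → 94
rgb(112, 143, 94) = #708F5E.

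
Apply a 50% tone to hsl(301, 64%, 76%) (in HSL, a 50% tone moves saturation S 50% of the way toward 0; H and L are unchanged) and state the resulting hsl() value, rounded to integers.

S moves 50% from 64 toward 0: 64 − 32 = 32 → 32.
H and L are unchanged.

hsl(301, 32%, 76%)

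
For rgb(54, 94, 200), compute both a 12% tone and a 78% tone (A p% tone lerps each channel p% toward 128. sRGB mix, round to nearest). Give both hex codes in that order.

#3f62bf, #707990

12% tone:
  R: 54 + 8.88 = 62.88 → 63
  G: 94 + 0.12×(128−94) = 94 + 4.08 = 98.08 → 98
  B: 200 + 0.12×(128−200) = 200 − 8.64 = 191.36 → 191
  → #3f62bf
78% tone:
  R: 54 + 0.78×(128−54) = 54 + 57.72 = 111.72 → 112
  G: 94 + 0.78×(128−94) = 94 + 26.52 = 120.52 → 121
  B: 200 + 0.78×(128−200) = 200 − 56.16 = 143.84 → 144
  → #707990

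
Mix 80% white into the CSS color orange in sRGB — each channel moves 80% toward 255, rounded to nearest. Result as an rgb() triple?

rgb(255, 237, 204)

CSS orange is rgb(255, 165, 0).
Per channel, c → c + 0.8(255 − c):
  R: 255 + 0 = 255 → 255
  G: 165 + 72 = 237 → 237
  B: 0 + 204 = 204 → 204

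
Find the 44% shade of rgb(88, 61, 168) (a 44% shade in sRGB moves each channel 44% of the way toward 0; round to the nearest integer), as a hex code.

A 44% shade moves each channel 44% toward 0:
  R: 88 + 0.44×(0−88) = 88 − 38.72 = 49.28 → 49
  G: 61 + 0.44×(0−61) = 61 − 26.84 = 34.16 → 34
  B: 168 − 73.92 = 94.08 → 94
rgb(49, 34, 94) = #31225E.

#31225E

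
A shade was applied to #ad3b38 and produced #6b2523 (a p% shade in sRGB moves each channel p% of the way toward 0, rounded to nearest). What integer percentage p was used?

38%

#ad3b38 is rgb(173, 59, 56); #6b2523 is rgb(107, 37, 35).
On the R channel (widest range): 107 ≈ 173 + (p/100)(0 − 173), so p ≈ 100×(107 − 173)/(0 − 173) = -6600/-173 = 38.15.
p = 38 reproduces all three channels after rounding.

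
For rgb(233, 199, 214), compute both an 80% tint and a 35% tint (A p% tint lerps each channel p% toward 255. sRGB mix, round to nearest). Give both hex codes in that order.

80% tint:
  R: 233 + 17.6 = 250.6 → 251
  G: 199 + 0.8×(255−199) = 199 + 44.8 = 243.8 → 244
  B: 214 + 32.8 = 246.8 → 247
  → #FBF4F7
35% tint:
  R: 233 + 0.35×(255−233) = 233 + 7.7 = 240.7 → 241
  G: 199 + 19.6 = 218.6 → 219
  B: 214 + 0.35×(255−214) = 214 + 14.35 = 228.35 → 228
  → #F1DBE4

#FBF4F7, #F1DBE4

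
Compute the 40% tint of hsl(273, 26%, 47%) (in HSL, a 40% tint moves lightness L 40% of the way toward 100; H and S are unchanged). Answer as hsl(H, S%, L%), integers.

L moves 40% from 47 toward 100: 47 + 21.2 = 68.2 → 68.
H and S are unchanged.

hsl(273, 26%, 68%)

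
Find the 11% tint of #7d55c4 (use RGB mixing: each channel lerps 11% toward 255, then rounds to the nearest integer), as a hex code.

#8b68ca

#7d55c4 is rgb(125, 85, 196).
Per channel, c → c + 0.11(255 − c):
  R: 125 + 0.11×(255−125) = 125 + 14.3 = 139.3 → 139
  G: 85 + 0.11×(255−85) = 85 + 18.7 = 103.7 → 104
  B: 196 + 0.11×(255−196) = 196 + 6.49 = 202.49 → 202
rgb(139, 104, 202) = #8b68ca.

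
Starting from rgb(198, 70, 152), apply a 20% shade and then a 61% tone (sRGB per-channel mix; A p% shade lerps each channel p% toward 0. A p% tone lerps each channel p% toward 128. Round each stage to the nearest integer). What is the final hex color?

Per channel, c → c + 0.2(0 − c):
  R: 198 − 39.6 = 158.4 → 158
  G: 70 + 0.2×(0−70) = 70 − 14 = 56 → 56
  B: 152 + 0.2×(0−152) = 152 − 30.4 = 121.6 → 122
After the shade: rgb(158, 56, 122) = #9E387A.
A 61% tone moves each channel 61% toward 128:
  R: 158 + 0.61×(128−158) = 158 − 18.3 = 139.7 → 140
  G: 56 + 0.61×(128−56) = 56 + 43.92 = 99.92 → 100
  B: 122 + 0.61×(128−122) = 122 + 3.66 = 125.66 → 126
rgb(140, 100, 126) = #8C647E.

#8C647E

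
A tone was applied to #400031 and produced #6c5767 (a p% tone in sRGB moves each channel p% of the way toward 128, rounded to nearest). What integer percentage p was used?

68%

#400031 is rgb(64, 0, 49); #6c5767 is rgb(108, 87, 103).
On the G channel (widest range): 87 ≈ 0 + (p/100)(128 − 0), so p ≈ 100×(87 − 0)/(128 − 0) = 8700/128 = 67.97.
p = 68 reproduces all three channels after rounding.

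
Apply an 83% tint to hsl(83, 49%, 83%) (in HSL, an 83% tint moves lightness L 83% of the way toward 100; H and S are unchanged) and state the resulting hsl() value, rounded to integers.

hsl(83, 49%, 97%)

L moves 83% from 83 toward 100: 83 + 14.11 = 97.11 → 97.
H and S are unchanged.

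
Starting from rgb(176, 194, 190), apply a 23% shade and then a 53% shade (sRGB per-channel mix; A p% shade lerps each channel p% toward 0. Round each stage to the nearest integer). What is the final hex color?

#404645

A 23% shade moves each channel 23% toward 0:
  R: 176 − 40.48 = 135.52 → 136
  G: 194 + 0.23×(0−194) = 194 − 44.62 = 149.38 → 149
  B: 190 + 0.23×(0−190) = 190 − 43.7 = 146.3 → 146
After the shade: rgb(136, 149, 146) = #889592.
A 53% shade moves each channel 53% toward 0:
  R: 136 − 72.08 = 63.92 → 64
  G: 149 − 78.97 = 70.03 → 70
  B: 146 − 77.38 = 68.62 → 69
rgb(64, 70, 69) = #404645.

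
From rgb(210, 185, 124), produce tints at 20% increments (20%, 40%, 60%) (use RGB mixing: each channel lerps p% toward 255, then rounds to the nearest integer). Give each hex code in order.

20%: (210 + 9 = 219→219, 185 + 14 = 199→199, 124 + 26.2 = 150.2→150) → #DBC796
40%: (210 + 18 = 228→228, 185 + 28 = 213→213, 124 + 52.4 = 176.4→176) → #E4D5B0
60%: (210 + 27 = 237→237, 185 + 42 = 227→227, 124 + 78.6 = 202.6→203) → #EDE3CB

#DBC796, #E4D5B0, #EDE3CB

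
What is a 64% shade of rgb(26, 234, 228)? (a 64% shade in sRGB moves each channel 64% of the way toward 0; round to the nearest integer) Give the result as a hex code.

Lerp each channel 64% toward 0:
  R: 26 − 16.64 = 9.36 → 9
  G: 234 + 0.64×(0−234) = 234 − 149.76 = 84.24 → 84
  B: 228 + 0.64×(0−228) = 228 − 145.92 = 82.08 → 82
rgb(9, 84, 82) = #095452.

#095452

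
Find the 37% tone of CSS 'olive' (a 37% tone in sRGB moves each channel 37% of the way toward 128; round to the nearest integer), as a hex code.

CSS olive is rgb(128, 128, 0).
A 37% tone moves each channel 37% toward 128:
  R: 128 + 0.37×(128−128) = 128 + 0 = 128 → 128
  G: 128 + 0.37×(128−128) = 128 + 0 = 128 → 128
  B: 0 + 0.37×(128−0) = 0 + 47.36 = 47.36 → 47
rgb(128, 128, 47) = #80802F.

#80802F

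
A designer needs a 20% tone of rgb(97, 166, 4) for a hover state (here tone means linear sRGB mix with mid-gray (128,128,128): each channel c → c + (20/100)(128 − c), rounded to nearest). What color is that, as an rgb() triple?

rgb(103, 158, 29)

A 20% tone moves each channel 20% toward 128:
  R: 97 + 0.2×(128−97) = 97 + 6.2 = 103.2 → 103
  G: 166 − 7.6 = 158.4 → 158
  B: 4 + 0.2×(128−4) = 4 + 24.8 = 28.8 → 29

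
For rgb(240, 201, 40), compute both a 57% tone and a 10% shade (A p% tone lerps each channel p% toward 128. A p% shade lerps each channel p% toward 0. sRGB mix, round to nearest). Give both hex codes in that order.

#b09f5a, #d8b524

57% tone:
  R: 240 + 0.57×(128−240) = 240 − 63.84 = 176.16 → 176
  G: 201 − 41.61 = 159.39 → 159
  B: 40 + 0.57×(128−40) = 40 + 50.16 = 90.16 → 90
  → #b09f5a
10% shade:
  R: 240 − 24 = 216 → 216
  G: 201 + 0.1×(0−201) = 201 − 20.1 = 180.9 → 181
  B: 40 + 0.1×(0−40) = 40 − 4 = 36 → 36
  → #d8b524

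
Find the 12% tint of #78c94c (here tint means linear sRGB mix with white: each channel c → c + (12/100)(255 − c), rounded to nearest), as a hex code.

#78c94c is rgb(120, 201, 76).
Lerp each channel 12% toward 255:
  R: 120 + 0.12×(255−120) = 120 + 16.2 = 136.2 → 136
  G: 201 + 0.12×(255−201) = 201 + 6.48 = 207.48 → 207
  B: 76 + 21.48 = 97.48 → 97
rgb(136, 207, 97) = #88cf61.

#88cf61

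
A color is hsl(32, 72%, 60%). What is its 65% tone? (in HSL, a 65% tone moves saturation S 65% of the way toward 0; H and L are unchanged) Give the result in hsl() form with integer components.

hsl(32, 25%, 60%)

S moves 65% from 72 toward 0: 72 − 46.8 = 25.2 → 25.
H and L are unchanged.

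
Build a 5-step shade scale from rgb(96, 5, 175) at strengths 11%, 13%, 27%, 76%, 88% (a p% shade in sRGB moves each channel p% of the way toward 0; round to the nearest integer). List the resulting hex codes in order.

#55049C, #540498, #460480, #17012A, #0C0115

11%: (96 − 10.56 = 85.44→85, 5 − 0.55 = 4.45→4, 175 − 19.25 = 155.75→156) → #55049C
13%: (96 − 12.48 = 83.52→84, 5 − 0.65 = 4.35→4, 175 − 22.75 = 152.25→152) → #540498
27%: (96 − 25.92 = 70.08→70, 5 − 1.35 = 3.65→4, 175 − 47.25 = 127.75→128) → #460480
76%: (96 − 72.96 = 23.04→23, 5 − 3.8 = 1.2→1, 175 − 133 = 42→42) → #17012A
88%: (96 − 84.48 = 11.52→12, 5 − 4.4 = 0.6→1, 175 − 154 = 21→21) → #0C0115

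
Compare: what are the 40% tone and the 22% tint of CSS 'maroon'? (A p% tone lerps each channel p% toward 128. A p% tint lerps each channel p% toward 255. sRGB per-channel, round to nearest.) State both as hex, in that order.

#803333, #9C3838

CSS maroon is rgb(128, 0, 0).
40% tone:
  R: 128 + 0.4×(128−128) = 128 + 0 = 128 → 128
  G: 0 + 51.2 = 51.2 → 51
  B: 0 + 51.2 = 51.2 → 51
  → #803333
22% tint:
  R: 128 + 27.94 = 155.94 → 156
  G: 0 + 0.22×(255−0) = 0 + 56.1 = 56.1 → 56
  B: 0 + 56.1 = 56.1 → 56
  → #9C3838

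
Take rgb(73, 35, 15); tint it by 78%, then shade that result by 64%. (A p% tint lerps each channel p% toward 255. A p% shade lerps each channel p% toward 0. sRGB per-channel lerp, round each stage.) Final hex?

Lerp each channel 78% toward 255:
  R: 73 + 0.78×(255−73) = 73 + 141.96 = 214.96 → 215
  G: 35 + 171.6 = 206.6 → 207
  B: 15 + 187.2 = 202.2 → 202
After the tint: rgb(215, 207, 202) = #D7CFCA.
A 64% shade moves each channel 64% toward 0:
  R: 215 − 137.6 = 77.4 → 77
  G: 207 + 0.64×(0−207) = 207 − 132.48 = 74.52 → 75
  B: 202 − 129.28 = 72.72 → 73
rgb(77, 75, 73) = #4D4B49.

#4D4B49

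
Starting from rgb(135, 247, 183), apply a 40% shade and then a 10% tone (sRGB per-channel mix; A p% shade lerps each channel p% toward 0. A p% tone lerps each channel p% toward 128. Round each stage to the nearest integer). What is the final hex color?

Lerp each channel 40% toward 0:
  R: 135 − 54 = 81 → 81
  G: 247 + 0.4×(0−247) = 247 − 98.8 = 148.2 → 148
  B: 183 − 73.2 = 109.8 → 110
After the shade: rgb(81, 148, 110) = #51946e.
Lerp each channel 10% toward 128:
  R: 81 + 4.7 = 85.7 → 86
  G: 148 − 2 = 146 → 146
  B: 110 + 0.1×(128−110) = 110 + 1.8 = 111.8 → 112
rgb(86, 146, 112) = #569270.

#569270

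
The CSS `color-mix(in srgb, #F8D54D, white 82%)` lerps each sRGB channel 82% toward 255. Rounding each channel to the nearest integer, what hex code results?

#FEF7DF

#F8D54D is rgb(248, 213, 77).
Per channel, c → c + 0.82(255 − c):
  R: 248 + 5.74 = 253.74 → 254
  G: 213 + 0.82×(255−213) = 213 + 34.44 = 247.44 → 247
  B: 77 + 145.96 = 222.96 → 223
rgb(254, 247, 223) = #FEF7DF.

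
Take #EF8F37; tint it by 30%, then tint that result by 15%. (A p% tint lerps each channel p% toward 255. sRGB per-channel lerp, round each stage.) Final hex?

#EF8F37 is rgb(239, 143, 55).
Lerp each channel 30% toward 255:
  R: 239 + 0.3×(255−239) = 239 + 4.8 = 243.8 → 244
  G: 143 + 0.3×(255−143) = 143 + 33.6 = 176.6 → 177
  B: 55 + 60 = 115 → 115
After the tint: rgb(244, 177, 115) = #F4B173.
Lerp each channel 15% toward 255:
  R: 244 + 0.15×(255−244) = 244 + 1.65 = 245.65 → 246
  G: 177 + 0.15×(255−177) = 177 + 11.7 = 188.7 → 189
  B: 115 + 0.15×(255−115) = 115 + 21 = 136 → 136
rgb(246, 189, 136) = #F6BD88.

#F6BD88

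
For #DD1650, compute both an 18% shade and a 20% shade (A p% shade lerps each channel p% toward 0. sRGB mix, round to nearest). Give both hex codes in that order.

#B51242, #B11240

#DD1650 is rgb(221, 22, 80).
18% shade:
  R: 221 − 39.78 = 181.22 → 181
  G: 22 + 0.18×(0−22) = 22 − 3.96 = 18.04 → 18
  B: 80 − 14.4 = 65.6 → 66
  → #B51242
20% shade:
  R: 221 + 0.2×(0−221) = 221 − 44.2 = 176.8 → 177
  G: 22 + 0.2×(0−22) = 22 − 4.4 = 17.6 → 18
  B: 80 + 0.2×(0−80) = 80 − 16 = 64 → 64
  → #B11240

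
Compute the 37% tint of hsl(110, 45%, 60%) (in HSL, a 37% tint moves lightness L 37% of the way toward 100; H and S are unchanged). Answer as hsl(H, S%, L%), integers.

hsl(110, 45%, 75%)

L moves 37% from 60 toward 100: 60 + 14.8 = 74.8 → 75.
H and S are unchanged.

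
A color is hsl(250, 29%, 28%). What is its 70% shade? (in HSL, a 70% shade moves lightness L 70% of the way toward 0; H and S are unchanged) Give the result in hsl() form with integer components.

L moves 70% from 28 toward 0: 28 − 19.6 = 8.4 → 8.
H and S are unchanged.

hsl(250, 29%, 8%)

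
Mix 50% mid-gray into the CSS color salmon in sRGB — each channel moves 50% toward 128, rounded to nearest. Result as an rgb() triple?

CSS salmon is rgb(250, 128, 114).
A 50% tone moves each channel 50% toward 128:
  R: 250 + 0.5×(128−250) = 250 − 61 = 189 → 189
  G: 128 + 0 = 128 → 128
  B: 114 + 0.5×(128−114) = 114 + 7 = 121 → 121

rgb(189, 128, 121)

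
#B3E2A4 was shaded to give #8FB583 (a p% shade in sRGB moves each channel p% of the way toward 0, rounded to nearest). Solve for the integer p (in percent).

20%

#B3E2A4 is rgb(179, 226, 164); #8FB583 is rgb(143, 181, 131).
On the G channel (widest range): 181 ≈ 226 + (p/100)(0 − 226), so p ≈ 100×(181 − 226)/(0 − 226) = -4500/-226 = 19.91.
p = 20 reproduces all three channels after rounding.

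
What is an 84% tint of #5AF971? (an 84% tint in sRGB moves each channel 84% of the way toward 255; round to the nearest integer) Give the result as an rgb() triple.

#5AF971 is rgb(90, 249, 113).
Per channel, c → c + 0.84(255 − c):
  R: 90 + 0.84×(255−90) = 90 + 138.6 = 228.6 → 229
  G: 249 + 0.84×(255−249) = 249 + 5.04 = 254.04 → 254
  B: 113 + 0.84×(255−113) = 113 + 119.28 = 232.28 → 232

rgb(229, 254, 232)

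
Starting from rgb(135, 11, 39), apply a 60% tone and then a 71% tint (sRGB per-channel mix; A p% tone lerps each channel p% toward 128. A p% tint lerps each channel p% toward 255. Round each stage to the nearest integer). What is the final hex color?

A 60% tone moves each channel 60% toward 128:
  R: 135 + 0.6×(128−135) = 135 − 4.2 = 130.8 → 131
  G: 11 + 70.2 = 81.2 → 81
  B: 39 + 53.4 = 92.4 → 92
After the tone: rgb(131, 81, 92) = #83515C.
A 71% tint moves each channel 71% toward 255:
  R: 131 + 88.04 = 219.04 → 219
  G: 81 + 0.71×(255−81) = 81 + 123.54 = 204.54 → 205
  B: 92 + 0.71×(255−92) = 92 + 115.73 = 207.73 → 208
rgb(219, 205, 208) = #DBCDD0.

#DBCDD0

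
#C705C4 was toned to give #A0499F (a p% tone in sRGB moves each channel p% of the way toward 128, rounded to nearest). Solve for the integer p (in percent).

55%

#C705C4 is rgb(199, 5, 196); #A0499F is rgb(160, 73, 159).
On the G channel (widest range): 73 ≈ 5 + (p/100)(128 − 5), so p ≈ 100×(73 − 5)/(128 − 5) = 6800/123 = 55.28.
p = 55 reproduces all three channels after rounding.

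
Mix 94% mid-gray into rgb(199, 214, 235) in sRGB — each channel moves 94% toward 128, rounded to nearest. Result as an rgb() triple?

rgb(132, 133, 134)

Per channel, c → c + 0.94(128 − c):
  R: 199 + 0.94×(128−199) = 199 − 66.74 = 132.26 → 132
  G: 214 + 0.94×(128−214) = 214 − 80.84 = 133.16 → 133
  B: 235 + 0.94×(128−235) = 235 − 100.58 = 134.42 → 134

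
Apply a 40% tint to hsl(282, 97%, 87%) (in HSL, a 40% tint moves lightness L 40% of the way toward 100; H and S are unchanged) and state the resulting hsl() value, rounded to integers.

hsl(282, 97%, 92%)

L moves 40% from 87 toward 100: 87 + 5.2 = 92.2 → 92.
H and S are unchanged.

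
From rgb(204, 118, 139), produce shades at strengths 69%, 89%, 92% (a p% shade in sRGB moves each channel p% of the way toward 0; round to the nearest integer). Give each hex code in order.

#3F252B, #160D0F, #10090B

69%: (204 − 140.76 = 63.24→63, 118 − 81.42 = 36.58→37, 139 − 95.91 = 43.09→43) → #3F252B
89%: (204 − 181.56 = 22.44→22, 118 − 105.02 = 12.98→13, 139 − 123.71 = 15.29→15) → #160D0F
92%: (204 − 187.68 = 16.32→16, 118 − 108.56 = 9.44→9, 139 − 127.88 = 11.12→11) → #10090B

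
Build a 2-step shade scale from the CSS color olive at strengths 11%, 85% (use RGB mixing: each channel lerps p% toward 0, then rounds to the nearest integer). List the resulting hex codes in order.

CSS olive is rgb(128, 128, 0).
11%: (128 − 14.08 = 113.92→114, 128 − 14.08 = 113.92→114, 0→0) → #727200
85%: (128 − 108.8 = 19.2→19, 128 − 108.8 = 19.2→19, 0→0) → #131300

#727200, #131300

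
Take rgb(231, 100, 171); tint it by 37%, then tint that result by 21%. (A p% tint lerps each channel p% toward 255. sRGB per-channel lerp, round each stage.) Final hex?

#f3b2d5

Lerp each channel 37% toward 255:
  R: 231 + 8.88 = 239.88 → 240
  G: 100 + 0.37×(255−100) = 100 + 57.35 = 157.35 → 157
  B: 171 + 0.37×(255−171) = 171 + 31.08 = 202.08 → 202
After the tint: rgb(240, 157, 202) = #f09dca.
Lerp each channel 21% toward 255:
  R: 240 + 3.15 = 243.15 → 243
  G: 157 + 0.21×(255−157) = 157 + 20.58 = 177.58 → 178
  B: 202 + 0.21×(255−202) = 202 + 11.13 = 213.13 → 213
rgb(243, 178, 213) = #f3b2d5.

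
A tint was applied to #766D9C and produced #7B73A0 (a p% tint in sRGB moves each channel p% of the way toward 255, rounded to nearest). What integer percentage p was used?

#766D9C is rgb(118, 109, 156); #7B73A0 is rgb(123, 115, 160).
On the G channel (widest range): 115 ≈ 109 + (p/100)(255 − 109), so p ≈ 100×(115 − 109)/(255 − 109) = 600/146 = 4.11.
p = 4 reproduces all three channels after rounding.

4%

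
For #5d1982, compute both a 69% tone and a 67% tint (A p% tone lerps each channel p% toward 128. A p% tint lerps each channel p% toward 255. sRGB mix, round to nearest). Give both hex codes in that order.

#5d1982 is rgb(93, 25, 130).
69% tone:
  R: 93 + 0.69×(128−93) = 93 + 24.15 = 117.15 → 117
  G: 25 + 71.07 = 96.07 → 96
  B: 130 + 0.69×(128−130) = 130 − 1.38 = 128.62 → 129
  → #756081
67% tint:
  R: 93 + 0.67×(255−93) = 93 + 108.54 = 201.54 → 202
  G: 25 + 0.67×(255−25) = 25 + 154.1 = 179.1 → 179
  B: 130 + 0.67×(255−130) = 130 + 83.75 = 213.75 → 214
  → #cab3d6

#756081, #cab3d6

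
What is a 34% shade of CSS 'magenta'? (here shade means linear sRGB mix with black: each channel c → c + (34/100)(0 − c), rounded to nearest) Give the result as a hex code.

CSS magenta is rgb(255, 0, 255).
Lerp each channel 34% toward 0:
  R: 255 + 0.34×(0−255) = 255 − 86.7 = 168.3 → 168
  G: 0 + 0 = 0 → 0
  B: 255 − 86.7 = 168.3 → 168
rgb(168, 0, 168) = #A800A8.

#A800A8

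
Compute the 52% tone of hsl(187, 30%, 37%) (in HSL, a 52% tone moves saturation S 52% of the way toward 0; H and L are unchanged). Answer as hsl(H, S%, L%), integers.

S moves 52% from 30 toward 0: 30 − 15.6 = 14.4 → 14.
H and L are unchanged.

hsl(187, 14%, 37%)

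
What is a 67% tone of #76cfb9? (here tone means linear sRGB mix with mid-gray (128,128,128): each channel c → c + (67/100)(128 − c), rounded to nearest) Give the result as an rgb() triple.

rgb(125, 154, 147)

#76cfb9 is rgb(118, 207, 185).
A 67% tone moves each channel 67% toward 128:
  R: 118 + 0.67×(128−118) = 118 + 6.7 = 124.7 → 125
  G: 207 + 0.67×(128−207) = 207 − 52.93 = 154.07 → 154
  B: 185 + 0.67×(128−185) = 185 − 38.19 = 146.81 → 147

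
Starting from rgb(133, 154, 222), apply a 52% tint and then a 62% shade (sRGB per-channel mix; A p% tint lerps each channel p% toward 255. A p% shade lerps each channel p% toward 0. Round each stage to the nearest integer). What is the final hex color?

#4A4F5B

Per channel, c → c + 0.52(255 − c):
  R: 133 + 0.52×(255−133) = 133 + 63.44 = 196.44 → 196
  G: 154 + 0.52×(255−154) = 154 + 52.52 = 206.52 → 207
  B: 222 + 17.16 = 239.16 → 239
After the tint: rgb(196, 207, 239) = #C4CFEF.
Per channel, c → c + 0.62(0 − c):
  R: 196 − 121.52 = 74.48 → 74
  G: 207 + 0.62×(0−207) = 207 − 128.34 = 78.66 → 79
  B: 239 − 148.18 = 90.82 → 91
rgb(74, 79, 91) = #4A4F5B.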